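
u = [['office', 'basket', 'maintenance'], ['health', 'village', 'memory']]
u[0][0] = 'office'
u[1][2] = 'memory'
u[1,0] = 'health'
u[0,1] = 'basket'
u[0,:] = ['office', 'basket', 'maintenance']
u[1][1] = 'village'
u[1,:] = ['health', 'village', 'memory']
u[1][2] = 'memory'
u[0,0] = 'office'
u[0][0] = 'office'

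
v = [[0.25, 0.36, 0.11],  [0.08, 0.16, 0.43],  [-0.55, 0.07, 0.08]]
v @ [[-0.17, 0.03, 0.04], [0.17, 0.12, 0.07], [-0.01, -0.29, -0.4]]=[[0.02, 0.02, -0.01], [0.01, -0.10, -0.16], [0.10, -0.03, -0.05]]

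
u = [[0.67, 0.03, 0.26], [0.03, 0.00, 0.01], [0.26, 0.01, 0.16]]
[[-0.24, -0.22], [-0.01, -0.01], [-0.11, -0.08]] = u@ [[-0.3, -0.39],[0.40, 0.59],[-0.21, 0.08]]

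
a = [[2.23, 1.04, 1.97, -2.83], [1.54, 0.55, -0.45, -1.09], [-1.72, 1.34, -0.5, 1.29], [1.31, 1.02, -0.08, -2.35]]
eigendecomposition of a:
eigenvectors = [[(0.71+0j),-0.41-0.32j,(-0.41+0.32j),0.60+0.00j], [(0.59+0j),(-0.19+0.42j),-0.19-0.42j,-0.02+0.00j], [0.03+0.00j,0.66+0.00j,(0.66-0j),(0.05+0j)], [(0.38+0j),-0.19+0.18j,-0.19-0.18j,0.80+0.00j]]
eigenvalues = [(1.67+0j), (-0.17+2.04j), (-0.17-2.04j), (-1.39+0j)]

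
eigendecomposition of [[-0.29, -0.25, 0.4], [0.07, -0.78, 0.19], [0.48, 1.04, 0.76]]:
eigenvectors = [[-0.27,  -0.93,  -0.61], [-0.11,  0.01,  -0.58], [-0.96,  0.36,  0.54]]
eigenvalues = [1.02, -0.44, -0.88]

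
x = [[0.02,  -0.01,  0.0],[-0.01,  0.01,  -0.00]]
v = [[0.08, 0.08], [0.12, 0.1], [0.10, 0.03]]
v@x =[[0.0, -0.0, 0.00], [0.00, -0.00, 0.00], [0.00, -0.0, 0.00]]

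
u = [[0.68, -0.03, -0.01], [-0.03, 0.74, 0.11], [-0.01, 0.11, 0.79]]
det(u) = 0.39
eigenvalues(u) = [0.88, 0.69, 0.64]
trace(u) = 2.21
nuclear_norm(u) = 2.21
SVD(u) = [[-0.13,-0.88,-0.46], [0.63,0.28,-0.73], [0.77,-0.38,0.51]] @ diag([0.8813240407208466, 0.6852906986074128, 0.6433852606717404]) @ [[-0.13, 0.63, 0.77], [-0.88, 0.28, -0.38], [-0.46, -0.73, 0.51]]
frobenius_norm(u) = 1.29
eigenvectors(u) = [[-0.13, 0.88, -0.46], [0.63, -0.28, -0.73], [0.77, 0.38, 0.51]]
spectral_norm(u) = 0.88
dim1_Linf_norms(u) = [0.68, 0.74, 0.79]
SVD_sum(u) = [[0.02, -0.07, -0.09], [-0.07, 0.35, 0.42], [-0.09, 0.42, 0.52]] + [[0.53, -0.17, 0.23], [-0.17, 0.05, -0.07], [0.23, -0.07, 0.10]] + [[0.13, 0.21, -0.15], [0.21, 0.34, -0.24], [-0.15, -0.24, 0.17]]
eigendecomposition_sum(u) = [[0.02, -0.07, -0.09], [-0.07, 0.35, 0.42], [-0.09, 0.42, 0.52]] + [[0.53, -0.17, 0.23], [-0.17, 0.05, -0.07], [0.23, -0.07, 0.1]] + [[0.13, 0.21, -0.15], [0.21, 0.34, -0.24], [-0.15, -0.24, 0.17]]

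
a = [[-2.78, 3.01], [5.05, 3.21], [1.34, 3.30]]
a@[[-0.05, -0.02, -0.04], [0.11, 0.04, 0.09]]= [[0.47, 0.18, 0.38],[0.1, 0.03, 0.09],[0.30, 0.11, 0.24]]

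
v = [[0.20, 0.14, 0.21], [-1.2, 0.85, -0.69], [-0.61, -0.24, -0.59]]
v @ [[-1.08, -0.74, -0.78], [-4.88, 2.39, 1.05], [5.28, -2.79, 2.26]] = [[0.21, -0.4, 0.47], [-6.50, 4.84, 0.27], [-1.29, 1.52, -1.11]]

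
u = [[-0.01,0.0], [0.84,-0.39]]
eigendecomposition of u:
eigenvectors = [[0.00, 0.41], [1.00, 0.91]]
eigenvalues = [-0.39, -0.01]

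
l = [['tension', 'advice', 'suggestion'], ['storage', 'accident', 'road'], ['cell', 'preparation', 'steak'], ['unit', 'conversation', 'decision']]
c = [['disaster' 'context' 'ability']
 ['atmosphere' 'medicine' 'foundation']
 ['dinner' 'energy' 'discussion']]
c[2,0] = 'dinner'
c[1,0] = 'atmosphere'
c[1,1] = 'medicine'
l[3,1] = 'conversation'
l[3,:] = ['unit', 'conversation', 'decision']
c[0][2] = 'ability'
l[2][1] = 'preparation'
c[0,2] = 'ability'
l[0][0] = 'tension'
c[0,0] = 'disaster'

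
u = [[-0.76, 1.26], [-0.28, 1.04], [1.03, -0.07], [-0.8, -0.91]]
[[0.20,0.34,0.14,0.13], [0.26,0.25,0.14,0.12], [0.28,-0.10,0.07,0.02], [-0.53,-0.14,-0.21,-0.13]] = u @ [[0.29,-0.08,0.08,0.03], [0.33,0.22,0.16,0.12]]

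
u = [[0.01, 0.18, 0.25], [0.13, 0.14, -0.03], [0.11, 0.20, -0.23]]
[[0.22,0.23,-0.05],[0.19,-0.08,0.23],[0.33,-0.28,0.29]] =u @ [[-0.23, -0.23, 1.49], [1.52, -0.13, 0.17], [-0.21, 1.01, -0.38]]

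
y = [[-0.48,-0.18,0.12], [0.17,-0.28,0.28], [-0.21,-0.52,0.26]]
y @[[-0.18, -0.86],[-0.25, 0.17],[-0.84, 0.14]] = [[0.03, 0.4], [-0.2, -0.15], [-0.05, 0.13]]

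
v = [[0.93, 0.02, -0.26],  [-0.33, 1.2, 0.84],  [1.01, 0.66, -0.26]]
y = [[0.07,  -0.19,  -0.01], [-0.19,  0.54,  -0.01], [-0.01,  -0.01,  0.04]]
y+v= [[1.00, -0.17, -0.27], [-0.52, 1.74, 0.83], [1.00, 0.65, -0.22]]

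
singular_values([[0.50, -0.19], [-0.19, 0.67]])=[0.79, 0.38]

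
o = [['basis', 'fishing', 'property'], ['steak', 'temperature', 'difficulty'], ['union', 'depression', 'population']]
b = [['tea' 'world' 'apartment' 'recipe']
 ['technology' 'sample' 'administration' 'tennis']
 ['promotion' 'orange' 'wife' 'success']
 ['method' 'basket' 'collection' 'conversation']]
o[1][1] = 'temperature'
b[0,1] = 'world'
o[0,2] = 'property'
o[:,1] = ['fishing', 'temperature', 'depression']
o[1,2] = 'difficulty'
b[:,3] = ['recipe', 'tennis', 'success', 'conversation']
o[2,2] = 'population'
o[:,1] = ['fishing', 'temperature', 'depression']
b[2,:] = ['promotion', 'orange', 'wife', 'success']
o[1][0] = 'steak'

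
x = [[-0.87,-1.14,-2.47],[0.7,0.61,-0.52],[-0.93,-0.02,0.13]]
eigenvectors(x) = [[0.89+0.00j, (0.04+0.41j), 0.04-0.41j], [(-0.17+0j), (0.8+0j), 0.80-0.00j], [0.42+0.00j, (-0.31-0.3j), (-0.31+0.3j)]]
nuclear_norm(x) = 4.68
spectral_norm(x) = 2.86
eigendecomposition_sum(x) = [[(-1.16+0j), (-0.56+0j), (-1.62-0j)], [(0.22-0j), (0.1-0j), (0.3+0j)], [(-0.55+0j), -0.26+0.00j, (-0.77-0j)]] + [[(0.15+0.11j),(-0.29+0.16j),-0.43-0.17j], [0.24-0.26j,0.25+0.59j,(-0.41+0.78j)], [-0.19+0.01j,(0.12-0.32j),0.45-0.15j]] + [[0.15-0.11j, (-0.29-0.16j), -0.43+0.17j], [(0.24+0.26j), 0.25-0.59j, (-0.41-0.78j)], [-0.19-0.01j, 0.12+0.32j, 0.45+0.15j]]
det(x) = -1.87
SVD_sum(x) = [[-0.94, -1.14, -2.44],[0.01, 0.01, 0.02],[-0.07, -0.08, -0.17]] + [[0.06, 0.02, -0.03], [0.84, 0.33, -0.47], [-0.69, -0.27, 0.39]] + [[0.01, -0.02, 0.01], [-0.15, 0.27, -0.07], [-0.18, 0.33, -0.09]]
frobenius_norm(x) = 3.19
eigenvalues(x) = [(-1.83+0j), (0.85+0.55j), (0.85-0.55j)]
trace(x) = -0.13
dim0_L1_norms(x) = [2.5, 1.77, 3.12]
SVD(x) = [[-1.0,  -0.05,  -0.05], [0.01,  -0.77,  0.64], [-0.07,  0.63,  0.77]] @ diag([2.862482790952356, 1.3155182881127152, 0.49769860874087263]) @ [[0.33,0.4,0.86], [-0.82,-0.32,0.47], [-0.46,0.86,-0.22]]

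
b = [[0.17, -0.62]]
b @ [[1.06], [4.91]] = [[-2.86]]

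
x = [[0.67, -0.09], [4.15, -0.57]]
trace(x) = 0.10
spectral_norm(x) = 4.24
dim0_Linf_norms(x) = [4.15, 0.57]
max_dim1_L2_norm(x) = 4.19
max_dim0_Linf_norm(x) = 4.15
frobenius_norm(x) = 4.24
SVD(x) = [[-0.16, -0.99], [-0.99, 0.16]] @ diag([4.243158738599953, 0.001979657259481127]) @ [[-0.99, 0.14], [-0.14, -0.99]]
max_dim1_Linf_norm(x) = 4.15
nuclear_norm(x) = 4.25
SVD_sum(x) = [[0.67, -0.09], [4.15, -0.57]] + [[0.0, 0.0], [-0.0, -0.00]]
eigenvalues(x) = [0.15, -0.05]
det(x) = -0.01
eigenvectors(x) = [[0.17,0.12], [0.99,0.99]]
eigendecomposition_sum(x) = [[0.54,  -0.07], [3.07,  -0.38]] + [[0.13, -0.02], [1.08, -0.19]]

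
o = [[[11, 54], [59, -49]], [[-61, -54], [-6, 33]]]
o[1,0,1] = -54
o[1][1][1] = 33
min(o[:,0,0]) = -61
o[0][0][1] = 54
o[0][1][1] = -49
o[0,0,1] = 54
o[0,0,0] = 11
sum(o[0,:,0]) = 70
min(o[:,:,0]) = -61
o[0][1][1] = -49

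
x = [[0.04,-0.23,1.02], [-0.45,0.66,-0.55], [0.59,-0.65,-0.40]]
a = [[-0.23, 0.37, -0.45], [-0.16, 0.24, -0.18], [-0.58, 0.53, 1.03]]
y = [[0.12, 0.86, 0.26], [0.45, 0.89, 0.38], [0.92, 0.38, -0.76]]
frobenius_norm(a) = 1.48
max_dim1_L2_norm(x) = 1.05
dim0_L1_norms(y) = [1.49, 2.13, 1.4]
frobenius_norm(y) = 1.88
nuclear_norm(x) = 2.43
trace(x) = 0.30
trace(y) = 0.25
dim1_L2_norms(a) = [0.63, 0.34, 1.3]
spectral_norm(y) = 1.51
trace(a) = 1.04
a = y @ x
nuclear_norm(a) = 2.01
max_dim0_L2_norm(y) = 1.29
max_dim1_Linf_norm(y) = 0.92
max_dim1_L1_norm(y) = 2.06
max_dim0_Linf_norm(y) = 0.92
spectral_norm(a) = 1.30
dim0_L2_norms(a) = [0.64, 0.69, 1.14]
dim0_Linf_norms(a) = [0.58, 0.53, 1.03]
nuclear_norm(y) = 2.81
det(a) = -0.00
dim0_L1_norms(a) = [0.97, 1.14, 1.66]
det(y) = 0.33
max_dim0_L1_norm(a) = 1.66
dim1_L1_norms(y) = [1.24, 1.72, 2.06]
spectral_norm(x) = 1.34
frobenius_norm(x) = 1.72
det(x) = -0.01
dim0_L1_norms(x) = [1.08, 1.54, 1.97]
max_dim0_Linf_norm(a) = 1.03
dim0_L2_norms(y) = [1.03, 1.29, 0.89]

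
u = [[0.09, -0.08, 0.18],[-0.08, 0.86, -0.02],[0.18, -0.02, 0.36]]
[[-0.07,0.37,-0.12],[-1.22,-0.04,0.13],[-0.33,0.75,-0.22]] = u @[[0.85, 1.6, -1.04], [-1.37, 0.13, 0.05], [-1.41, 1.29, -0.1]]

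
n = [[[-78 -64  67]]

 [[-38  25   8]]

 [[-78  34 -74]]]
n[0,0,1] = -64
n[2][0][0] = -78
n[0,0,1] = -64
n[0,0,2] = 67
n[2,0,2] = -74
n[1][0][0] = -38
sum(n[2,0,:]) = -118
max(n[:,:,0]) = -38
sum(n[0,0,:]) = -75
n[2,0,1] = 34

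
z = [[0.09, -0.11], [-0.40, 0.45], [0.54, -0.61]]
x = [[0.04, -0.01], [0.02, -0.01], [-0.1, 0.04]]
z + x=[[0.13, -0.12], [-0.38, 0.44], [0.44, -0.57]]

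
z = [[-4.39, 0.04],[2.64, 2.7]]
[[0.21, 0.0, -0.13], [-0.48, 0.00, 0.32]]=z@[[-0.05, -0.0, 0.03], [-0.13, -0.00, 0.09]]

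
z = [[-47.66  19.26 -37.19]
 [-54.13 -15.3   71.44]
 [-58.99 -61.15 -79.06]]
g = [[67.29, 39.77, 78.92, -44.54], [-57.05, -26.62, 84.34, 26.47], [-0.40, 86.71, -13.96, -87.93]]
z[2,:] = [-58.99, -61.15, -79.06]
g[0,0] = 67.29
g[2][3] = -87.93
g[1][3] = 26.47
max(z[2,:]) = -58.99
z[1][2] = 71.44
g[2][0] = -0.4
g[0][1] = 39.77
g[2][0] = -0.4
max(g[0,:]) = 78.92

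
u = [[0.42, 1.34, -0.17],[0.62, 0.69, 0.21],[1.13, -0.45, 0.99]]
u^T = [[0.42, 0.62, 1.13],[1.34, 0.69, -0.45],[-0.17, 0.21, 0.99]]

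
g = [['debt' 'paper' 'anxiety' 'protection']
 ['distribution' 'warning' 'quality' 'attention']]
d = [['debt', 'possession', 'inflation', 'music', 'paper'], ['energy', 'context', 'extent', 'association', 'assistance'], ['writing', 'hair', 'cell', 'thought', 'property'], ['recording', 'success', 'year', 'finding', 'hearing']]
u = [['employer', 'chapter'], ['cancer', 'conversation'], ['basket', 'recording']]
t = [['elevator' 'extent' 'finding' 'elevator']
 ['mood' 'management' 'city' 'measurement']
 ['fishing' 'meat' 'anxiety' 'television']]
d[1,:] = ['energy', 'context', 'extent', 'association', 'assistance']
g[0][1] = 'paper'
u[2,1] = 'recording'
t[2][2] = 'anxiety'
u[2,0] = 'basket'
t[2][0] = 'fishing'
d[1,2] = 'extent'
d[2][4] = 'property'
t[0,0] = 'elevator'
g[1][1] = 'warning'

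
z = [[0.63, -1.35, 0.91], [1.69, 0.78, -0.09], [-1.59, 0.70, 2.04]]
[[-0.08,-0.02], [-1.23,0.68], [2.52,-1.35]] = z @ [[-0.75, 0.4], [0.12, -0.03], [0.61, -0.34]]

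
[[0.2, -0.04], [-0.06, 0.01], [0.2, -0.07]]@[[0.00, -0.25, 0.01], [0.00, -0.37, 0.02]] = [[0.00,-0.04,0.00],[0.0,0.01,-0.00],[0.00,-0.02,0.0]]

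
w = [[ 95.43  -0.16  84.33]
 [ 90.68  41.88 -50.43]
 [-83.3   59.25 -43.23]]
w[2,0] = -83.3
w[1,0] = 90.68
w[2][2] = -43.23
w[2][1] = 59.25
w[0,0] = 95.43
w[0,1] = -0.16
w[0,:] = [95.43, -0.16, 84.33]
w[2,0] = -83.3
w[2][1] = 59.25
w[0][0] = 95.43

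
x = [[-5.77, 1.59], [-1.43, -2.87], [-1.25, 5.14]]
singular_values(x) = [6.97, 5.05]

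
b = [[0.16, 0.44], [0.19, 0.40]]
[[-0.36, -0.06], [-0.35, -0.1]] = b @ [[-0.35, -0.94], [-0.7, 0.2]]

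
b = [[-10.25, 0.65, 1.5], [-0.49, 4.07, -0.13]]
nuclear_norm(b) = 14.44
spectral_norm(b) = 10.41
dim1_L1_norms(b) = [12.4, 4.69]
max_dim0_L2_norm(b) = 10.26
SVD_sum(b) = [[-10.22,  0.98,  1.48], [-0.83,  0.08,  0.12]] + [[-0.03, -0.33, 0.02], [0.34, 3.99, -0.25]]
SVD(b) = [[-1.00, -0.08], [-0.08, 1.0]] @ diag([10.408899105391043, 4.0263779521785485]) @ [[0.99, -0.09, -0.14], [0.09, 0.99, -0.06]]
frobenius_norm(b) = 11.16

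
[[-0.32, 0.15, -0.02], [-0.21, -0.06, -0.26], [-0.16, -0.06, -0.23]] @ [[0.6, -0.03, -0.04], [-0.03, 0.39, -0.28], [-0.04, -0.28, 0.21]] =[[-0.2, 0.07, -0.03], [-0.11, 0.06, -0.03], [-0.08, 0.05, -0.03]]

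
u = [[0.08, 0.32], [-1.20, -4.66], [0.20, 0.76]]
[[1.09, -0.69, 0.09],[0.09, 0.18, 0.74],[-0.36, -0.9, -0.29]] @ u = [[0.93, 3.63],[-0.06, -0.25],[0.99, 3.86]]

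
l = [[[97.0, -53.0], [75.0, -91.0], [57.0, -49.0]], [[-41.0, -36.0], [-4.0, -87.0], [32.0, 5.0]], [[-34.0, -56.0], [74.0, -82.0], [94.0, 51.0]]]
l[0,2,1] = -49.0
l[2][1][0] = 74.0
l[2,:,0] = [-34.0, 74.0, 94.0]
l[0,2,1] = -49.0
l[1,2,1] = 5.0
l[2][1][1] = -82.0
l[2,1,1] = -82.0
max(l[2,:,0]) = 94.0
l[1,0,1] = -36.0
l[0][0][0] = 97.0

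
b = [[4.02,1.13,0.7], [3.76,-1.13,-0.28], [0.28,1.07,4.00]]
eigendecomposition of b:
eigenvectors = [[0.17, -0.73, -0.36],[-0.97, -0.41, -0.35],[0.17, -0.55, 0.86]]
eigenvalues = [-1.74, 5.18, 3.45]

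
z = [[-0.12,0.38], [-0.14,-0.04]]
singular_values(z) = [0.4, 0.15]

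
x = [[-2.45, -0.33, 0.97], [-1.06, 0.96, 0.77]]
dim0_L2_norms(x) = [2.67, 1.02, 1.24]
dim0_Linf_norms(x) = [2.45, 0.96, 0.97]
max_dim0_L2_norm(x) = 2.67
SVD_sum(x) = [[-2.37, 0.13, 1.08], [-1.21, 0.06, 0.55]] + [[-0.08, -0.46, -0.11], [0.15, 0.90, 0.22]]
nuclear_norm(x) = 3.98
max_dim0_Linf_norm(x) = 2.45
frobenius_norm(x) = 3.11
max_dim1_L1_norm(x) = 3.75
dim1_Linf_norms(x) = [2.45, 1.06]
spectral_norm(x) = 2.93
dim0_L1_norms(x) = [3.51, 1.29, 1.74]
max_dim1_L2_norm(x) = 2.66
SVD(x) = [[-0.89, -0.45], [-0.45, 0.89]] @ diag([2.9311229018359137, 1.0482931528599295]) @ [[0.91, -0.05, -0.41], [0.16, 0.96, 0.24]]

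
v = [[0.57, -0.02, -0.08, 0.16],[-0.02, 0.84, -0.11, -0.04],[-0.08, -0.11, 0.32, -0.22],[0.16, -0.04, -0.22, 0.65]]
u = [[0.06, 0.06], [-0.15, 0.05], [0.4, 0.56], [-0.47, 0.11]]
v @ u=[[-0.07, 0.01], [-0.15, -0.03], [0.24, 0.14], [-0.38, -0.04]]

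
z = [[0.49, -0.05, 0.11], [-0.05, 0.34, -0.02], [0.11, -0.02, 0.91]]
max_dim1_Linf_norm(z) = 0.91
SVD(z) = [[-0.24, -0.92, 0.30], [0.05, 0.3, 0.95], [-0.97, 0.25, -0.02]] @ diag([0.938719833034261, 0.4767325340998912, 0.32454763286584754]) @ [[-0.24, 0.05, -0.97], [-0.92, 0.30, 0.25], [0.30, 0.95, -0.02]]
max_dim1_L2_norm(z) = 0.92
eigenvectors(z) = [[-0.24, 0.92, 0.30], [0.05, -0.3, 0.95], [-0.97, -0.25, -0.02]]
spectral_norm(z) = 0.94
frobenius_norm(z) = 1.10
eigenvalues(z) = [0.94, 0.48, 0.32]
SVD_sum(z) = [[0.06, -0.01, 0.22], [-0.01, 0.00, -0.05], [0.22, -0.05, 0.88]] + [[0.40, -0.13, -0.11], [-0.13, 0.04, 0.04], [-0.11, 0.04, 0.03]] + [[0.03, 0.09, -0.00], [0.09, 0.29, -0.01], [-0.0, -0.01, 0.0]]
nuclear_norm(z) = 1.74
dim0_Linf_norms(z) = [0.49, 0.34, 0.91]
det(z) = 0.15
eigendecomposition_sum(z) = [[0.06, -0.01, 0.22],[-0.01, 0.00, -0.05],[0.22, -0.05, 0.88]] + [[0.40,  -0.13,  -0.11], [-0.13,  0.04,  0.04], [-0.11,  0.04,  0.03]] + [[0.03, 0.09, -0.0], [0.09, 0.29, -0.01], [-0.00, -0.01, 0.00]]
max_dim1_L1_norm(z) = 1.04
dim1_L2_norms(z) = [0.5, 0.34, 0.92]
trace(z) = 1.74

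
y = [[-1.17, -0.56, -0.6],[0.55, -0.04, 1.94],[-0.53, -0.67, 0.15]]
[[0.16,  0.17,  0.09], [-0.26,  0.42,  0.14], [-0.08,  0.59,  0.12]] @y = [[-0.14, -0.16, 0.25],[0.46, 0.03, 0.99],[0.35, -0.06, 1.21]]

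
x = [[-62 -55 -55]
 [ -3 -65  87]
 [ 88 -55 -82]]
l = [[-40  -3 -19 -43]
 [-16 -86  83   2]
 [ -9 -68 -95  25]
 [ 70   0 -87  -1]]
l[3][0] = 70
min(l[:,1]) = -86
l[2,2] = -95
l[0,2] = -19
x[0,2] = -55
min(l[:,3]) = -43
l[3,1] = 0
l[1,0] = -16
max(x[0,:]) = -55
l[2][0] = -9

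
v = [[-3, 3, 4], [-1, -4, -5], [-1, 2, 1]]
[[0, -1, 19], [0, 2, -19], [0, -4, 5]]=v@ [[0, 0, -1], [0, -3, 0], [0, 2, 4]]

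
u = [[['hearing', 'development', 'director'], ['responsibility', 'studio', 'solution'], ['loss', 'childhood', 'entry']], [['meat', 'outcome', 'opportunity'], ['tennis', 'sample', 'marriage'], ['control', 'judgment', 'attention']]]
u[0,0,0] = 'hearing'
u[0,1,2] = 'solution'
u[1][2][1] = 'judgment'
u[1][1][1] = 'sample'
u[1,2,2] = 'attention'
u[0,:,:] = [['hearing', 'development', 'director'], ['responsibility', 'studio', 'solution'], ['loss', 'childhood', 'entry']]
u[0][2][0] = 'loss'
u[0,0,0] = 'hearing'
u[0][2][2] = 'entry'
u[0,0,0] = 'hearing'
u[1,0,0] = 'meat'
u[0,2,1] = 'childhood'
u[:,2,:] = [['loss', 'childhood', 'entry'], ['control', 'judgment', 'attention']]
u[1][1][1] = 'sample'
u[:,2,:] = [['loss', 'childhood', 'entry'], ['control', 'judgment', 'attention']]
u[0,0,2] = 'director'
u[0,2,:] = ['loss', 'childhood', 'entry']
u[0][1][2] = 'solution'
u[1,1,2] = 'marriage'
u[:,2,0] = ['loss', 'control']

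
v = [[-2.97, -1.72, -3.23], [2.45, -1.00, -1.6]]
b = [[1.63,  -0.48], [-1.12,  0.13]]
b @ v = [[-6.02, -2.32, -4.50], [3.64, 1.80, 3.41]]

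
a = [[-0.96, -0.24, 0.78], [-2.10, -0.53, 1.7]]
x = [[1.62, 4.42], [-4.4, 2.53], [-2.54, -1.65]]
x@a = [[-10.84,-2.73,8.78], [-1.09,-0.28,0.87], [5.9,1.48,-4.79]]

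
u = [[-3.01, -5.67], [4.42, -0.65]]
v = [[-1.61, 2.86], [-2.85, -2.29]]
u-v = [[-1.40, -8.53],[7.27, 1.64]]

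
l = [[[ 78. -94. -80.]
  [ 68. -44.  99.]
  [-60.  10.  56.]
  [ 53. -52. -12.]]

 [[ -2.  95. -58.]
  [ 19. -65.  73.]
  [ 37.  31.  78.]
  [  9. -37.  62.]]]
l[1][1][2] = 73.0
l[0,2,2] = 56.0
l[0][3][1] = -52.0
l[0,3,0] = 53.0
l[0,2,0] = -60.0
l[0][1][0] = 68.0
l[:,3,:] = [[53.0, -52.0, -12.0], [9.0, -37.0, 62.0]]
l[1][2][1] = 31.0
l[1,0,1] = 95.0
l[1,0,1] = 95.0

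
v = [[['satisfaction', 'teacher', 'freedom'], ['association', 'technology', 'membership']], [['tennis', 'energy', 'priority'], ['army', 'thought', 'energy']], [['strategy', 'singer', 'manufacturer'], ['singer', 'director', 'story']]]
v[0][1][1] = 'technology'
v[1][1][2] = 'energy'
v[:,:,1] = [['teacher', 'technology'], ['energy', 'thought'], ['singer', 'director']]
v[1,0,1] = 'energy'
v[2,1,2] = 'story'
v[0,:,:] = [['satisfaction', 'teacher', 'freedom'], ['association', 'technology', 'membership']]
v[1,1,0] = 'army'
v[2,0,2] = 'manufacturer'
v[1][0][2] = 'priority'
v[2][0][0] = 'strategy'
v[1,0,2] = 'priority'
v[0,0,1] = 'teacher'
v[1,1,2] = 'energy'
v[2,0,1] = 'singer'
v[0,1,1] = 'technology'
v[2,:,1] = ['singer', 'director']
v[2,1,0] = 'singer'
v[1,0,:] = ['tennis', 'energy', 'priority']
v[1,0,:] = ['tennis', 'energy', 'priority']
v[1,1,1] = 'thought'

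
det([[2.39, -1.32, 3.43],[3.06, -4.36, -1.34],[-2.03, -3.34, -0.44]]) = -76.894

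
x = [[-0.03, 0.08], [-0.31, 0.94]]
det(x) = -0.003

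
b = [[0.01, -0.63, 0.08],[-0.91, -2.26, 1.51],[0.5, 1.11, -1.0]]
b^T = [[0.01,-0.91,0.50],[-0.63,-2.26,1.11],[0.08,1.51,-1.0]]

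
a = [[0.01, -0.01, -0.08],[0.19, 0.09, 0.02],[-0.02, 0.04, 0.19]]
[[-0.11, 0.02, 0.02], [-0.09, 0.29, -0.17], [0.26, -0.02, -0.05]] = a@[[-0.63, 0.64, -0.86], [0.1, 1.94, -0.02], [1.27, -0.42, -0.36]]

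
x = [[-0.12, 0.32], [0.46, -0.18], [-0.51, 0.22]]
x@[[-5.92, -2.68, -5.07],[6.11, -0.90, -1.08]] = [[2.67, 0.03, 0.26],[-3.82, -1.07, -2.14],[4.36, 1.17, 2.35]]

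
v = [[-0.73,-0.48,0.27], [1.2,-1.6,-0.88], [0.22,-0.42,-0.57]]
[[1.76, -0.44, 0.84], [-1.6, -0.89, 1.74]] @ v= [[-1.63, -0.49, 0.38], [0.48, 1.46, -0.64]]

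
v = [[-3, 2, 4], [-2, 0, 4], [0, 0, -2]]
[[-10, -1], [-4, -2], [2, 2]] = v @ [[0, -1], [-3, 0], [-1, -1]]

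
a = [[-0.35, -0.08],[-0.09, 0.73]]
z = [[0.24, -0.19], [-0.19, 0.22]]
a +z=[[-0.11, -0.27],[-0.28, 0.95]]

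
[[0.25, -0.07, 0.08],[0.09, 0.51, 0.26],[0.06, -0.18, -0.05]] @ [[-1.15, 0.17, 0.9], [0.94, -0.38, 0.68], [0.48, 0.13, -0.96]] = [[-0.31, 0.08, 0.10], [0.5, -0.14, 0.18], [-0.26, 0.07, -0.02]]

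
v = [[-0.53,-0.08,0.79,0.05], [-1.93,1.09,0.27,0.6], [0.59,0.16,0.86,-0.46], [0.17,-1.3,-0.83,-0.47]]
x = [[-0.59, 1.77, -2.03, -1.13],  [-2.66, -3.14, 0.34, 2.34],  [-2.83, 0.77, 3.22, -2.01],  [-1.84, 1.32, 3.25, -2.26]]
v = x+[[0.06, -1.85, 2.82, 1.18], [0.73, 4.23, -0.07, -1.74], [3.42, -0.61, -2.36, 1.55], [2.01, -2.62, -4.08, 1.79]]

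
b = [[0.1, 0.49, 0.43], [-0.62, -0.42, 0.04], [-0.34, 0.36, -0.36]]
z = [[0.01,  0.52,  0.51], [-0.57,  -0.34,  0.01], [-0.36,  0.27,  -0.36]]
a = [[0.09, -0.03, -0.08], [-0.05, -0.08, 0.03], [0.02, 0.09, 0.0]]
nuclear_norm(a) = 0.26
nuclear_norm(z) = 1.93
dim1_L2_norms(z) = [0.73, 0.66, 0.58]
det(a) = -0.00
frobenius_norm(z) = 1.14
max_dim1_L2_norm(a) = 0.12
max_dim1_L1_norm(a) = 0.2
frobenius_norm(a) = 0.18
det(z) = -0.25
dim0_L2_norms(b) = [0.71, 0.74, 0.56]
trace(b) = -0.68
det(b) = -0.26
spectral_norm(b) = 0.87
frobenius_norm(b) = 1.17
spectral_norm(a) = 0.14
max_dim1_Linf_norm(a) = 0.09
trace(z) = -0.69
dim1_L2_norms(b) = [0.66, 0.75, 0.61]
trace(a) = 0.01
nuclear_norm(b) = 1.97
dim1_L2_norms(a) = [0.12, 0.1, 0.09]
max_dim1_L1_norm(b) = 1.08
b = a + z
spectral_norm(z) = 0.84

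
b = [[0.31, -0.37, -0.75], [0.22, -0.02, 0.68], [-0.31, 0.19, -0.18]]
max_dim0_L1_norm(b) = 1.61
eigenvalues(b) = [-0.53, 0.64, 0.01]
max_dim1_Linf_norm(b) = 0.75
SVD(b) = [[-0.80, -0.50, 0.34], [0.60, -0.56, 0.57], [-0.10, 0.66, 0.74]] @ diag([1.0578074048092405, 0.5935740639232145, 0.003650338123812007]) @ [[-0.08, 0.25, 0.97], [-0.81, 0.54, -0.21], [0.58, 0.80, -0.16]]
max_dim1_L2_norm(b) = 0.89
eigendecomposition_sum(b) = [[-0.04, 0.01, -0.11], [0.24, -0.06, 0.62], [-0.17, 0.04, -0.43]] + [[0.35, -0.38, -0.64], [-0.03, 0.03, 0.05], [-0.14, 0.15, 0.26]] + [[0.00,0.00,0.01],[0.0,0.01,0.01],[-0.00,-0.0,-0.00]]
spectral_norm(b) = 1.06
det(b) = -0.00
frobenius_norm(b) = 1.21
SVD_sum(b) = [[0.07, -0.21, -0.81], [-0.05, 0.16, 0.61], [0.01, -0.03, -0.1]] + [[0.24, -0.16, 0.06], [0.27, -0.18, 0.07], [-0.32, 0.21, -0.08]] + [[0.00,0.00,-0.0], [0.0,0.00,-0.00], [0.0,0.0,-0.00]]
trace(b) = 0.11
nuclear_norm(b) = 1.66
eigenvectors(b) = [[-0.15,0.93,0.58], [0.81,-0.07,0.8], [-0.57,-0.37,-0.16]]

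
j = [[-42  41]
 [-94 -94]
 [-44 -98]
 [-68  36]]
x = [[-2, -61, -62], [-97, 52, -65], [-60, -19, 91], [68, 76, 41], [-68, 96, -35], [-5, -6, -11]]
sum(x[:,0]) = -164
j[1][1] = -94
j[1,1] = -94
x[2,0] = -60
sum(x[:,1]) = 138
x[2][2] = 91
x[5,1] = -6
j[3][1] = 36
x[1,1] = 52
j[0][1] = 41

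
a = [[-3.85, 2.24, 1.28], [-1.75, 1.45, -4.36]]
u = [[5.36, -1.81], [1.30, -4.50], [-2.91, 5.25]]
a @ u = [[-21.45, 3.61], [5.19, -26.25]]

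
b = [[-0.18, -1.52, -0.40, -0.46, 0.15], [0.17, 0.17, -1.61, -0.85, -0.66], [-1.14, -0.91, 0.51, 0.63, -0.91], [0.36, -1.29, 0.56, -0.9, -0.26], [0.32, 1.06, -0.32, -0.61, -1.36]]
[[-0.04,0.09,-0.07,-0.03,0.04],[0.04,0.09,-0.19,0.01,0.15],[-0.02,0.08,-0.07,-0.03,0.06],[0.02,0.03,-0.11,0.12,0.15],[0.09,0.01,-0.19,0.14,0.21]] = b @ [[0.03, -0.15, 0.1, 0.20, 0.02], [0.02, 0.00, -0.01, -0.04, -0.02], [0.01, -0.02, 0.01, 0.03, 0.01], [-0.02, -0.11, 0.16, 0.06, -0.09], [-0.04, 0.01, 0.08, -0.12, -0.13]]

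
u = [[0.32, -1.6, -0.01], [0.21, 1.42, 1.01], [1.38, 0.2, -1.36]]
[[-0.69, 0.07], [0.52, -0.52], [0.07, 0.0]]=u @ [[-0.07, -0.29], [0.42, -0.10], [-0.06, -0.31]]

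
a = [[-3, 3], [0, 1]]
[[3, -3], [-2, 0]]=a @ [[-3, 1], [-2, 0]]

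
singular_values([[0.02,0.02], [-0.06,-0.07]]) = [0.1, 0.0]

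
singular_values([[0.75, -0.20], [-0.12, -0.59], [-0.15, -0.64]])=[0.89, 0.77]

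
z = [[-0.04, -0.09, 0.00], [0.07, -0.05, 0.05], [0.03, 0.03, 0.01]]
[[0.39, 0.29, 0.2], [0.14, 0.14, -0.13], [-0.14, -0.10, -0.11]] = z@[[-2.07, 1.33, -3.40],  [-3.37, -3.84, -0.67],  [2.30, -2.95, 1.42]]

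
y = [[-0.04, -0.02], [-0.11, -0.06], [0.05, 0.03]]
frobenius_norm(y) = 0.15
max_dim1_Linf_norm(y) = 0.11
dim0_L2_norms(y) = [0.13, 0.07]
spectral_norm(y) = 0.15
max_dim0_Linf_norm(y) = 0.11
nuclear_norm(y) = 0.15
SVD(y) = [[-0.31, 0.61],[-0.86, 0.14],[0.40, 0.78]] @ diag([0.14523064431846344, 0.0028390052560645926]) @ [[0.88, 0.48], [-0.48, 0.88]]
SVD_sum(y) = [[-0.04, -0.02], [-0.11, -0.06], [0.05, 0.03]] + [[-0.00,0.0], [-0.00,0.0], [-0.0,0.00]]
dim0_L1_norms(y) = [0.2, 0.11]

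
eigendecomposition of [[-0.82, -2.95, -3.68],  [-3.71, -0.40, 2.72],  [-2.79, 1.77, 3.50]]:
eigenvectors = [[-0.52, 0.74, 0.37], [0.51, 0.66, -0.73], [0.68, 0.12, 0.57]]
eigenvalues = [6.95, -4.05, -0.62]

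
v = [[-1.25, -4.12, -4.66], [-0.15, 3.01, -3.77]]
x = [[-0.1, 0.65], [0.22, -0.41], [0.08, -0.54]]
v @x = [[-1.15,3.39], [0.38,0.70]]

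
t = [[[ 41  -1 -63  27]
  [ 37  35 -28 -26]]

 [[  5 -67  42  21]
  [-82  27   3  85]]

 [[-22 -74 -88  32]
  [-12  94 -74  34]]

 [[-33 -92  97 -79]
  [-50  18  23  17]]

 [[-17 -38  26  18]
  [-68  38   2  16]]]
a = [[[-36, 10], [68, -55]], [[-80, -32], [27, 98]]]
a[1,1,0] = 27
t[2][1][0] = -12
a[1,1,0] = 27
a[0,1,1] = -55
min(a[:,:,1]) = -55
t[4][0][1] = -38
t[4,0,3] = 18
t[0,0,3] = 27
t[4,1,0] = -68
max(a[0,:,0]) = 68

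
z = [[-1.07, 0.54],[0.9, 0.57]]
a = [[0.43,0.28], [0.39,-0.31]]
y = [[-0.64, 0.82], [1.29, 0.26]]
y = z + a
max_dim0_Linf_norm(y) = 1.29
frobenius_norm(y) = 1.68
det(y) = -1.22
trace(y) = -0.38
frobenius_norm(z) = 1.60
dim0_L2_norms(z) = [1.4, 0.79]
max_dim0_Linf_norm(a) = 0.43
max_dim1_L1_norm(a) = 0.71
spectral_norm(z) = 1.40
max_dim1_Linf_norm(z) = 1.07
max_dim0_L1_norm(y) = 1.93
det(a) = -0.24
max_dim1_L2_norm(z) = 1.2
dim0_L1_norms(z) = [1.97, 1.11]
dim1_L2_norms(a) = [0.51, 0.5]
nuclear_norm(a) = 1.00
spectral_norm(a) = 0.58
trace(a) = 0.12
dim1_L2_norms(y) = [1.04, 1.32]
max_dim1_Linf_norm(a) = 0.43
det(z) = -1.10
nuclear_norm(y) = 2.29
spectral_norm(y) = 1.45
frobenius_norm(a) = 0.72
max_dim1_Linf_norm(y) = 1.29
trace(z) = -0.50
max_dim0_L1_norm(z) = 1.97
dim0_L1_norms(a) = [0.82, 0.59]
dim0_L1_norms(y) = [1.93, 1.08]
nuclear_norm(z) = 2.18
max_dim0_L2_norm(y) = 1.44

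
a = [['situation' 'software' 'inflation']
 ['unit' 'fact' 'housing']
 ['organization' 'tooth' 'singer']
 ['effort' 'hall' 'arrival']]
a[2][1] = 'tooth'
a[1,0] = 'unit'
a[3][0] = 'effort'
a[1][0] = 'unit'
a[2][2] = 'singer'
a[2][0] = 'organization'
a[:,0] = ['situation', 'unit', 'organization', 'effort']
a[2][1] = 'tooth'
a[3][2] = 'arrival'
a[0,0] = 'situation'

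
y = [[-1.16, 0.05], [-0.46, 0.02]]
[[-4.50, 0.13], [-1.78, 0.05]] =y @ [[3.77, -0.19], [-2.44, -1.90]]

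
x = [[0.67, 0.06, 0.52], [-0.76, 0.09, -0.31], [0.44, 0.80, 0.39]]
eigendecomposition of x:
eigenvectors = [[(0.46+0j),-0.54-0.20j,(-0.54+0.2j)], [0.35+0.00j,(0.64+0j),0.64-0.00j], [(-0.82+0j),0.11-0.50j,0.11+0.50j]]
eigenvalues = [(-0.2+0j), (0.67+0.48j), (0.67-0.48j)]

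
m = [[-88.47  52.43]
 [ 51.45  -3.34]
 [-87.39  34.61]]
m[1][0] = 51.45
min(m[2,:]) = -87.39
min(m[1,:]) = -3.34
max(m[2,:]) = 34.61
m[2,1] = 34.61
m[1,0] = 51.45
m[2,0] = -87.39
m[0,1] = 52.43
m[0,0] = -88.47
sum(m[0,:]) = -36.04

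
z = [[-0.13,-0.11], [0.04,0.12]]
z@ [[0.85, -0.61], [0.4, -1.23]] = [[-0.15, 0.21],  [0.08, -0.17]]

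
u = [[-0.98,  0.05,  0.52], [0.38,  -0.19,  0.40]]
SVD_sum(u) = [[-1.02, 0.08, 0.43], [0.19, -0.02, -0.08]] + [[0.04, -0.03, 0.09],  [0.19, -0.17, 0.48]]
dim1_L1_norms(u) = [1.55, 0.97]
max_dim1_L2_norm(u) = 1.11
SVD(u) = [[-0.98, 0.18], [0.18, 0.98]] @ diag([1.1251561543991144, 0.5548185543200557]) @ [[0.92, -0.07, -0.39],[0.35, -0.32, 0.88]]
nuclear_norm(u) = 1.68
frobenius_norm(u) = 1.25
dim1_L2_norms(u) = [1.11, 0.58]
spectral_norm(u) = 1.13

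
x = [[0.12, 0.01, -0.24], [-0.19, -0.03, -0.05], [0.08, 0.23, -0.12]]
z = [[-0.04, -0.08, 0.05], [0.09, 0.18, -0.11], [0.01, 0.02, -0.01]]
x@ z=[[-0.01, -0.01, 0.01], [0.00, 0.01, -0.01], [0.02, 0.03, -0.02]]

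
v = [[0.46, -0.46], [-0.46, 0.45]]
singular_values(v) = [0.92, 0.01]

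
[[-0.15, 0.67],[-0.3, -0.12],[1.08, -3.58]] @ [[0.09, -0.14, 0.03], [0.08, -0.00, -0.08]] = [[0.04, 0.02, -0.06], [-0.04, 0.04, 0.00], [-0.19, -0.15, 0.32]]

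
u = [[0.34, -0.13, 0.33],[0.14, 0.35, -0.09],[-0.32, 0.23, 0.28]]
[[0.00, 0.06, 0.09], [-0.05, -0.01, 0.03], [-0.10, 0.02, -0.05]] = u @ [[0.06, 0.04, 0.22],[-0.19, -0.02, 0.02],[-0.13, 0.12, 0.05]]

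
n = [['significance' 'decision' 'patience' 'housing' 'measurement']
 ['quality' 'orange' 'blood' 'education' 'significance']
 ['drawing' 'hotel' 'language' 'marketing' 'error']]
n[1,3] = 'education'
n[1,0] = 'quality'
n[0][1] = 'decision'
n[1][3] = 'education'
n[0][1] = 'decision'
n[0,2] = 'patience'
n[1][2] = 'blood'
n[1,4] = 'significance'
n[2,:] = ['drawing', 'hotel', 'language', 'marketing', 'error']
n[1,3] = 'education'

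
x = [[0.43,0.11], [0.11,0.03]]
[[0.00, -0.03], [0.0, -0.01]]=x @[[-0.03, -0.08],[0.16, 0.07]]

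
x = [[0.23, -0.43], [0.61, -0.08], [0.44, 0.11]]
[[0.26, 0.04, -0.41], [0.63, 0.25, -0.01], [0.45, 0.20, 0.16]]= x @ [[1.03, 0.43, 0.12], [-0.05, 0.13, 1.02]]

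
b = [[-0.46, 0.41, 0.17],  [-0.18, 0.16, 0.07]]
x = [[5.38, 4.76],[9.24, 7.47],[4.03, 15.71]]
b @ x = [[2.00,  3.54], [0.79,  1.44]]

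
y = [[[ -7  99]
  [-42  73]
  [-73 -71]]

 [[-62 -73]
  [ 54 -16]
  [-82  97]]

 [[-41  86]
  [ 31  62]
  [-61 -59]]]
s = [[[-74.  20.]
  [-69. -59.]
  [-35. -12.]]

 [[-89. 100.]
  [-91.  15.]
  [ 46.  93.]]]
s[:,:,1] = [[20.0, -59.0, -12.0], [100.0, 15.0, 93.0]]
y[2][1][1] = 62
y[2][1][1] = 62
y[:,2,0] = [-73, -82, -61]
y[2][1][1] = 62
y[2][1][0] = 31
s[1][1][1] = 15.0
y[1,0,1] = -73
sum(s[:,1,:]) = -204.0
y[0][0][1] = 99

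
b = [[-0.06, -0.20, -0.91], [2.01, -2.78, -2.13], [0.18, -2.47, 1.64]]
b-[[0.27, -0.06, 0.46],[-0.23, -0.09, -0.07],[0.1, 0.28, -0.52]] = [[-0.33, -0.14, -1.37], [2.24, -2.69, -2.06], [0.08, -2.75, 2.16]]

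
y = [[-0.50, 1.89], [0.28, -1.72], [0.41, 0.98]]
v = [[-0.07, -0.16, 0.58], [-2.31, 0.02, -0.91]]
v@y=[[0.23, 0.71], [0.79, -5.29]]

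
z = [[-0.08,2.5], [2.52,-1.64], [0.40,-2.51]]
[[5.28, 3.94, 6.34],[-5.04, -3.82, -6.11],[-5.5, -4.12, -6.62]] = z @ [[-0.64, -0.50, -0.79], [2.09, 1.56, 2.51]]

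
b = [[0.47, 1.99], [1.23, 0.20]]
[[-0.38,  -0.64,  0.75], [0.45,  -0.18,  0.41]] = b @ [[0.41, -0.10, 0.28],[-0.29, -0.30, 0.31]]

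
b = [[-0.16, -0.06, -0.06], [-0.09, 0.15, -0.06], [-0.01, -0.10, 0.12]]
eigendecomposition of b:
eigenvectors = [[-0.95, -0.31, -0.01],[-0.28, 0.37, -0.68],[-0.12, 0.88, 0.73]]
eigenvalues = [-0.19, 0.08, 0.21]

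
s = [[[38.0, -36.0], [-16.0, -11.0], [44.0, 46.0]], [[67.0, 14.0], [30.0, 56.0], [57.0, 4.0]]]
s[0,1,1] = -11.0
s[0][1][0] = -16.0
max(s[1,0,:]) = 67.0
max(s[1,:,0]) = 67.0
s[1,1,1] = 56.0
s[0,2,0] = 44.0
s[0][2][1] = 46.0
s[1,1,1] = 56.0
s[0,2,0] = 44.0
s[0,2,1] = 46.0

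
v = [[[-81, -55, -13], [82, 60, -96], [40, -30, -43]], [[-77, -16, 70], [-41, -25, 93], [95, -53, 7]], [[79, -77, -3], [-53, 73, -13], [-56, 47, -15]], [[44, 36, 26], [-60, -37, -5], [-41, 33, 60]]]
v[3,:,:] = [[44, 36, 26], [-60, -37, -5], [-41, 33, 60]]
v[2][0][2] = -3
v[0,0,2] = -13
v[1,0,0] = -77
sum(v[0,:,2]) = -152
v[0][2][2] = -43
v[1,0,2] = 70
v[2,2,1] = 47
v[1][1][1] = -25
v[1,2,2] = 7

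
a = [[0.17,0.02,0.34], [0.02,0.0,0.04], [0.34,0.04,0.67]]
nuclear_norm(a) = 0.85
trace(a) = 0.84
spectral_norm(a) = 0.84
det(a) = 0.00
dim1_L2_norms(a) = [0.38, 0.04, 0.75]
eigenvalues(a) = [0.84, -0.0, -0.0]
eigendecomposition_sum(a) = [[0.17,0.02,0.34], [0.02,0.0,0.04], [0.34,0.04,0.67]] + [[-0.0, 0.00, 0.0], [0.00, -0.00, -0.00], [0.0, -0.00, -0.0]] + [[-0.0, -0.00, 0.0], [-0.00, -0.00, 0.00], [0.0, 0.00, -0.0]]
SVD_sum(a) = [[0.17, 0.02, 0.34], [0.02, 0.00, 0.04], [0.34, 0.04, 0.67]] + [[-0.0, -0.0, 0.00], [-0.0, -0.00, 0.00], [0.0, 0.0, -0.0]] + [[-0.00, 0.00, 0.00],[0.00, -0.00, -0.00],[0.00, -0.00, -0.0]]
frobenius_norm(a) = 0.84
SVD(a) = [[-0.45, -0.36, -0.82], [-0.05, -0.90, 0.43], [-0.89, 0.24, 0.39]] @ diag([0.8443874846901567, 0.0024682306666626496, 0.0019192540234940119]) @ [[-0.45,-0.05,-0.89], [0.36,0.90,-0.24], [0.82,-0.43,-0.39]]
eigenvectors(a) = [[-0.45, -0.82, -0.36], [-0.05, 0.43, -0.9], [-0.89, 0.39, 0.24]]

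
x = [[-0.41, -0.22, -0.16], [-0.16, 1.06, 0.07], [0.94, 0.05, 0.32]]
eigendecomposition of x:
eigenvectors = [[-0.42, 0.30, -0.13], [-0.11, 0.11, 0.99], [0.9, -0.95, -0.1]]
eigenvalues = [-0.12, 0.02, 1.07]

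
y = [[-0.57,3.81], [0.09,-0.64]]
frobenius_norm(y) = 3.91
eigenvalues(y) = [-0.02, -1.19]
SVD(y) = [[-0.99, 0.17], [0.17, 0.99]] @ diag([3.9062345766774973, 0.005606422136232117]) @ [[0.15, -0.99], [-0.99, -0.15]]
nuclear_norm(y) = 3.91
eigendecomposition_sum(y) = [[-0.01, -0.06], [-0.00, -0.01]] + [[-0.56, 3.87], [0.09, -0.63]]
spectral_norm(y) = 3.91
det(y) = 0.02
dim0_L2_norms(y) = [0.58, 3.86]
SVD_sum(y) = [[-0.57,3.81], [0.10,-0.64]] + [[-0.0, -0.0], [-0.01, -0.0]]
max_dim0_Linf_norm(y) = 3.81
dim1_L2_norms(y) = [3.85, 0.65]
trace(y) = -1.21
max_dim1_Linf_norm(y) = 3.81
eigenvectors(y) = [[0.99, -0.99],[0.14, 0.16]]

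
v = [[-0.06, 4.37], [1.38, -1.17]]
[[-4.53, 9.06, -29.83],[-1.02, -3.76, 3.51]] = v @[[-1.64, -0.98, -3.28], [-1.06, 2.06, -6.87]]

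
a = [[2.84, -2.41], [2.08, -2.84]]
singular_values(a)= [5.09, 0.6]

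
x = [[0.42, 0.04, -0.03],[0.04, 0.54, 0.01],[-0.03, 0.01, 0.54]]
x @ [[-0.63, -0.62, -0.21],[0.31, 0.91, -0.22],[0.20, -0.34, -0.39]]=[[-0.26, -0.21, -0.09], [0.14, 0.46, -0.13], [0.13, -0.16, -0.21]]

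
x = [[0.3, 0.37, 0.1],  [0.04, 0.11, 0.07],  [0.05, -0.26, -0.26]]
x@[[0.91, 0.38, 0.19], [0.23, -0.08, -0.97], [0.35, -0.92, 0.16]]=[[0.39, -0.01, -0.29], [0.09, -0.06, -0.09], [-0.11, 0.28, 0.22]]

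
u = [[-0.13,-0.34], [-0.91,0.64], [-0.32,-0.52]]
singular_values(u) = [1.12, 0.7]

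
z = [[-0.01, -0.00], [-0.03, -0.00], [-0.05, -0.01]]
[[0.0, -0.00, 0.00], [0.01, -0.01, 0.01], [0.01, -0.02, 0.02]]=z @ [[-0.19, 0.4, -0.49], [-0.33, 0.34, 0.0]]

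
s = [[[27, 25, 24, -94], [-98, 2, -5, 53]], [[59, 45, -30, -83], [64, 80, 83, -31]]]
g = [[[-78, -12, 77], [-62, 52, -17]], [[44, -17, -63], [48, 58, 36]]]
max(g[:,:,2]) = 77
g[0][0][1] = -12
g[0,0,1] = -12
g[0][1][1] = 52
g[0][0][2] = 77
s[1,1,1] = 80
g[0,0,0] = -78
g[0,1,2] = -17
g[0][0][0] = -78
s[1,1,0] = 64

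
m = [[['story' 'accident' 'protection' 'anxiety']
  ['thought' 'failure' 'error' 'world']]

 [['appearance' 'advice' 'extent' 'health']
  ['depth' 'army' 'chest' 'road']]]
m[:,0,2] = ['protection', 'extent']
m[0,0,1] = 'accident'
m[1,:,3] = ['health', 'road']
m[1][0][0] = 'appearance'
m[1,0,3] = 'health'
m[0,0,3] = 'anxiety'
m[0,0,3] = 'anxiety'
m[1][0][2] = 'extent'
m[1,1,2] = 'chest'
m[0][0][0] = 'story'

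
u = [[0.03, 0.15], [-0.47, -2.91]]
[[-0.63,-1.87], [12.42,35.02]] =u @ [[1.56,  -11.18], [-4.52,  -10.23]]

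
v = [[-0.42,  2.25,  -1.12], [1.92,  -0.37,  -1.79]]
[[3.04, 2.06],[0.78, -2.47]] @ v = [[2.68,6.08,-7.09], [-5.07,2.67,3.55]]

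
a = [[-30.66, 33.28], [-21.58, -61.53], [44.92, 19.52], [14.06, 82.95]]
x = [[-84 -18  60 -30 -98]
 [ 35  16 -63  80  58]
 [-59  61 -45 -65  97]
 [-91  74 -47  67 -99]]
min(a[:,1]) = -61.53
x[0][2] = 60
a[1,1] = -61.53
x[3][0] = -91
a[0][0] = -30.66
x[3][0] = -91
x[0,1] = -18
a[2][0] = 44.92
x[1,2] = -63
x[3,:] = [-91, 74, -47, 67, -99]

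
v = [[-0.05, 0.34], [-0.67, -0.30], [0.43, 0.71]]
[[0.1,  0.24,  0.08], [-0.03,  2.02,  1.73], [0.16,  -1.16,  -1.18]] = v @ [[-0.07, -3.12, -2.52], [0.27, 0.25, -0.13]]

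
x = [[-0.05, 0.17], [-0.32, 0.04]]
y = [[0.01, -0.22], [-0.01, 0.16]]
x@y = [[-0.00, 0.04], [-0.00, 0.08]]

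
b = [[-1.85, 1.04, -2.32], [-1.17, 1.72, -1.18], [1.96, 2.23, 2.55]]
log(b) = [[-3.04, 3.36, -2.07],[-0.78, 1.23, -0.73],[3.1, -1.26, 2.27]]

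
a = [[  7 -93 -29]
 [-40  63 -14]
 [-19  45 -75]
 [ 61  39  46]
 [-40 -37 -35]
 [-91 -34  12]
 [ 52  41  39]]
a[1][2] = -14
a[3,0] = 61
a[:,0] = [7, -40, -19, 61, -40, -91, 52]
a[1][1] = 63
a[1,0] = -40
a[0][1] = -93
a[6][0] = 52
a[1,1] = 63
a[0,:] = [7, -93, -29]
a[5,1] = -34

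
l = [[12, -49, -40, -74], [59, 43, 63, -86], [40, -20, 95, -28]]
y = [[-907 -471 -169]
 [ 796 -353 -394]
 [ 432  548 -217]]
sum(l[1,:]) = 79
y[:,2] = [-169, -394, -217]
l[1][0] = 59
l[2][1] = -20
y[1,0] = 796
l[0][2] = -40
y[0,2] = -169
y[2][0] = 432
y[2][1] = 548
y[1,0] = 796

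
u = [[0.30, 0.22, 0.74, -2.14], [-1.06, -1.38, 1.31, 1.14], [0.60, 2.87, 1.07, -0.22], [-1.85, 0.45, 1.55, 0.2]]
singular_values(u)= [3.6, 3.03, 2.09, 0.85]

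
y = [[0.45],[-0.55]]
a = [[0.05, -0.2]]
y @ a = [[0.02, -0.09], [-0.03, 0.11]]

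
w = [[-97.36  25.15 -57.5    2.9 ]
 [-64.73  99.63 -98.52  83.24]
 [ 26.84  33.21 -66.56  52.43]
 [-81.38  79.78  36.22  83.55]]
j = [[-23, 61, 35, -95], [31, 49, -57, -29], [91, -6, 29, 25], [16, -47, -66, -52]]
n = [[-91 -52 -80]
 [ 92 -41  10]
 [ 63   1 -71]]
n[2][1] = 1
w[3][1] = 79.78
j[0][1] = 61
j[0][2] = 35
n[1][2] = 10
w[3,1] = 79.78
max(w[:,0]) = 26.84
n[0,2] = -80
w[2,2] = -66.56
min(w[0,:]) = -97.36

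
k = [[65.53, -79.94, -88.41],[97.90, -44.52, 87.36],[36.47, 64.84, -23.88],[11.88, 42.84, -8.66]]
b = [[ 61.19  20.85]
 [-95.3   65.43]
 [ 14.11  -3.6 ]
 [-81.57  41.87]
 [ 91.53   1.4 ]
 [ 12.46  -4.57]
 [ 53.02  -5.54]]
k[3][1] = 42.84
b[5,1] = -4.57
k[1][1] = -44.52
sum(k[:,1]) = -16.78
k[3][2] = -8.66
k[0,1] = -79.94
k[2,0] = 36.47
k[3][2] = -8.66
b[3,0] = -81.57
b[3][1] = 41.87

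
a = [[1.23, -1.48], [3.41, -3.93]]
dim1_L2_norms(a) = [1.92, 5.2]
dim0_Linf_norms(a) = [3.41, 3.93]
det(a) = 0.21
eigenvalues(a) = [-0.08, -2.62]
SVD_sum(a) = [[1.26, -1.46], [3.40, -3.94]] + [[-0.03, -0.02], [0.01, 0.01]]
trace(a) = -2.70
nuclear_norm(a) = 5.59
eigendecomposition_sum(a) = [[-0.12, 0.05], [-0.11, 0.04]] + [[1.35, -1.53], [3.52, -3.97]]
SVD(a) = [[-0.35, -0.94], [-0.94, 0.35]] @ diag([5.547506391123779, 0.03837760337521118]) @ [[-0.65, 0.76], [0.76, 0.65]]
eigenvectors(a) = [[0.75,  0.36], [0.66,  0.93]]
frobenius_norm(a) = 5.55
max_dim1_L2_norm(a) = 5.2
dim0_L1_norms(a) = [4.64, 5.41]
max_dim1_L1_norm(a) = 7.34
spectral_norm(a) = 5.55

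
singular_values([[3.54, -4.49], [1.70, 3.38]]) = [6.04, 3.24]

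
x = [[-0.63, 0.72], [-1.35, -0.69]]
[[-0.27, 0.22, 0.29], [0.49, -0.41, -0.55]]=x @ [[-0.12, 0.10, 0.14], [-0.48, 0.40, 0.53]]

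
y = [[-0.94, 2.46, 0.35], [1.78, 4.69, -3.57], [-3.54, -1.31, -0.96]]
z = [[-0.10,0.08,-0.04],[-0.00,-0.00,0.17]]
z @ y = [[0.38, 0.18, -0.28], [-0.60, -0.22, -0.16]]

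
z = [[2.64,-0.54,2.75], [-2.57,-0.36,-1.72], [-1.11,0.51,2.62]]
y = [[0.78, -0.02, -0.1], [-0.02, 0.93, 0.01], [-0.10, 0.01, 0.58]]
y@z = [[2.22,-0.46,1.92], [-2.45,-0.32,-1.63], [-0.93,0.35,1.23]]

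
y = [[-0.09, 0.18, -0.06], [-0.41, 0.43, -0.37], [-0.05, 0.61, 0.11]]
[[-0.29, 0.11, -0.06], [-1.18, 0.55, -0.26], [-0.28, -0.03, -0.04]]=y @ [[-0.18, -0.81, 0.06], [-0.9, -0.01, -0.15], [2.35, -0.61, 0.45]]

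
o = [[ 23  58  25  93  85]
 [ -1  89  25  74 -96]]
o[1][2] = 25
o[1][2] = 25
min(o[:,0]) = -1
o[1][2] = 25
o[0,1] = 58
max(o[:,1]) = 89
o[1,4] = -96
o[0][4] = 85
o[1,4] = -96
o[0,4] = 85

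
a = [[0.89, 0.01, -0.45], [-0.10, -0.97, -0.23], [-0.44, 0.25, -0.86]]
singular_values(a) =[1.0, 1.0, 1.0]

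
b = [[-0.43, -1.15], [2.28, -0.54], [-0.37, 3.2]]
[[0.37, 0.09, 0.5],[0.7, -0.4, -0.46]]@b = [[-0.14,1.13], [-1.04,-2.06]]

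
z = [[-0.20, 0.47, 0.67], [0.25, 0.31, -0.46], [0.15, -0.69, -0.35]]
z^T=[[-0.2,0.25,0.15], [0.47,0.31,-0.69], [0.67,-0.46,-0.35]]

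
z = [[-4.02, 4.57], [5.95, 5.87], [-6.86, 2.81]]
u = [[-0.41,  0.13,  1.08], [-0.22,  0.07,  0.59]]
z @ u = [[0.64,-0.20,-1.65], [-3.73,1.18,9.89], [2.19,-0.70,-5.75]]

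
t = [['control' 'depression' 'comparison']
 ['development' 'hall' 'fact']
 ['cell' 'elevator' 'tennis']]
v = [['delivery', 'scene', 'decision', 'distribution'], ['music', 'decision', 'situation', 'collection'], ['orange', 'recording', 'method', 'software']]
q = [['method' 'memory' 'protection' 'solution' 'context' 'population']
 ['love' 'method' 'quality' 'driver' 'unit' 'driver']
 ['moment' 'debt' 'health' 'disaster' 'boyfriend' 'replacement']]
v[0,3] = 'distribution'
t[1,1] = 'hall'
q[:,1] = ['memory', 'method', 'debt']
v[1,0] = 'music'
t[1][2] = 'fact'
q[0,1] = 'memory'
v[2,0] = 'orange'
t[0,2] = 'comparison'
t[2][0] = 'cell'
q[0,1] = 'memory'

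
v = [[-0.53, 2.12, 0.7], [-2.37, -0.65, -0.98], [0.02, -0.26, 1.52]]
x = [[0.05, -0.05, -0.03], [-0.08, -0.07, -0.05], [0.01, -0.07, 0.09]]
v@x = [[-0.19, -0.17, -0.03], [-0.08, 0.23, 0.02], [0.04, -0.09, 0.15]]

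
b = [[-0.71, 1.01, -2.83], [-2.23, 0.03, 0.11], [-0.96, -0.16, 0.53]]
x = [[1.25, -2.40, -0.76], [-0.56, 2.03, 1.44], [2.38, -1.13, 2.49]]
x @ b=[[5.19, 1.31, -4.2], [-5.51, -0.74, 2.57], [-1.56, 1.97, -5.54]]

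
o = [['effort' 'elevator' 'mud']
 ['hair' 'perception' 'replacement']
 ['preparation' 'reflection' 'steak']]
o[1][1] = 'perception'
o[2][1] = 'reflection'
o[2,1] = 'reflection'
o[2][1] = 'reflection'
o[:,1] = ['elevator', 'perception', 'reflection']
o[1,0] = 'hair'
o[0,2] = 'mud'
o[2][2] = 'steak'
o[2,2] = 'steak'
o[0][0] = 'effort'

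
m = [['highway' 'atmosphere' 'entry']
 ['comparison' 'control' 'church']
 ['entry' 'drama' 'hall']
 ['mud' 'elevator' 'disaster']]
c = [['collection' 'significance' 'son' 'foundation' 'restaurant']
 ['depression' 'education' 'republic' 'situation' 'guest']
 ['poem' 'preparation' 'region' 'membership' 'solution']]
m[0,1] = 'atmosphere'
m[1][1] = 'control'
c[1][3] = 'situation'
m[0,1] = 'atmosphere'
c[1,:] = ['depression', 'education', 'republic', 'situation', 'guest']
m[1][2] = 'church'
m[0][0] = 'highway'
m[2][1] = 'drama'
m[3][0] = 'mud'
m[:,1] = ['atmosphere', 'control', 'drama', 'elevator']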